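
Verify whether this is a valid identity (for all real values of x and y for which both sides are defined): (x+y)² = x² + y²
No, this is NOT an identity.

Claim: (x+y)² = x² + y².
Test a specific point where both sides are defined: x = -1, y = 2.
LHS = (x+y)² ≈ 1.0000
RHS = x² + y² ≈ 5.0000
Since 1.0000 ≠ 5.0000, the equation fails at this point, so it cannot hold for all real values of x and y for which both sides are defined.
The correct expansion is (x+y)² = x² + 2xy + y²; the cross term 2xy is missing.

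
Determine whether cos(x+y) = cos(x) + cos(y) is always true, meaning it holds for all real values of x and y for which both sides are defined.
Claim: cos(x+y) = cos(x) + cos(y).
Test a specific point where both sides are defined: x = 3π/4, y = π.
LHS = cos(x+y) ≈ 0.7071
RHS = cos(x) + cos(y) ≈ -1.7071
Since 0.7071 ≠ -1.7071, the equation fails at this point, so it cannot hold for all real values of x and y for which both sides are defined.
The correct expansion is cos(x+y) = cos(x)cos(y) - sin(x)sin(y); cosine is not additive.

Conclusion: No, this is NOT an identity.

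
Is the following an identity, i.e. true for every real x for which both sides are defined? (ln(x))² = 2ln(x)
No, this is NOT an identity.

Claim: (ln(x))² = 2ln(x).
Test a specific point where both sides are defined: x = 3.
LHS = (ln(x))² ≈ 1.2069
RHS = 2ln(x) ≈ 2.1972
Since 1.2069 ≠ 2.1972, the equation fails at this point, so it cannot hold for every real x for which both sides are defined.
2ln(x) equals ln(x²), which is not the same as (ln x)².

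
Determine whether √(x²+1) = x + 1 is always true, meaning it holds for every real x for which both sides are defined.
No, this is NOT an identity.

Claim: √(x²+1) = x + 1.
Test a specific point where both sides are defined: x = 3/2.
LHS = √(x²+1) ≈ 1.8028
RHS = x + 1 ≈ 2.5000
Since 1.8028 ≠ 2.5000, the equation fails at this point, so it cannot hold for every real x for which both sides are defined.
(x+1)² = x² + 2x + 1 ≠ x² + 1 unless x = 0.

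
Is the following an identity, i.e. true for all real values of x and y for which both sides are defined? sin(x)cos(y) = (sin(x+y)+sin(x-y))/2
Claim: sin(x)cos(y) = (sin(x+y)+sin(x-y))/2.
Reasoning: sin(x+y) = sin(x)cos(y) + cos(x)sin(y) and sin(x-y) = sin(x)cos(y) - cos(x)sin(y). Adding, sin(x+y) + sin(x-y) = 2sin(x)cos(y); divide by 2.
So the two sides agree for all real values of x and y for which both sides are defined.

Conclusion: Yes, this is an identity.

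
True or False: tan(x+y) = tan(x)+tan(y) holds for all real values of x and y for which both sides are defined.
Claim: tan(x+y) = tan(x)+tan(y).
Test a specific point where both sides are defined: x = -π/4, y = -π/3.
LHS = tan(x+y) ≈ 3.7321
RHS = tan(x)+tan(y) ≈ -2.7321
Since 3.7321 ≠ -2.7321, the equation fails at this point, so it cannot hold for all real values of x and y for which both sides are defined.
The correct formula is tan(x+y) = (tan(x) + tan(y))/(1 - tan(x)tan(y)).

Conclusion: False.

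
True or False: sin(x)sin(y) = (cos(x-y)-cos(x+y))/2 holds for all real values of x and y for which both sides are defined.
True.

Claim: sin(x)sin(y) = (cos(x-y)-cos(x+y))/2.
Reasoning: cos(x-y) = cos(x)cos(y) + sin(x)sin(y) and cos(x+y) = cos(x)cos(y) - sin(x)sin(y). Subtracting, cos(x-y) - cos(x+y) = 2sin(x)sin(y); divide by 2.
So the two sides agree for all real values of x and y for which both sides are defined.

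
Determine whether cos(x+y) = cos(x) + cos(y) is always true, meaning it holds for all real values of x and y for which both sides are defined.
Claim: cos(x+y) = cos(x) + cos(y).
Test a specific point where both sides are defined: x = -π/6, y = 3π/4.
LHS = cos(x+y) ≈ -0.2588
RHS = cos(x) + cos(y) ≈ 0.1589
Since -0.2588 ≠ 0.1589, the equation fails at this point, so it cannot hold for all real values of x and y for which both sides are defined.
The correct expansion is cos(x+y) = cos(x)cos(y) - sin(x)sin(y); cosine is not additive.

Conclusion: No, this is NOT an identity.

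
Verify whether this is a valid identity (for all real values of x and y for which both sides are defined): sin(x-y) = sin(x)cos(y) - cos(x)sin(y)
Claim: sin(x-y) = sin(x)cos(y) - cos(x)sin(y).
Reasoning: Replace y by -y in sin(x+y) = sin(x)cos(y) + cos(x)sin(y) and use cos(-y) = cos(y), sin(-y) = -sin(y): sin(x-y) = sin(x)cos(y) - cos(x)sin(y).
So the two sides agree for all real values of x and y for which both sides are defined.

Conclusion: Yes, this is an identity.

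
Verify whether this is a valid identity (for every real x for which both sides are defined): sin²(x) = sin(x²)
No, this is NOT an identity.

Claim: sin²(x) = sin(x²).
Test a specific point where both sides are defined: x = π/6.
LHS = sin²(x) ≈ 0.2500
RHS = sin(x²) ≈ 0.2707
Since 0.2500 ≠ 0.2707, the equation fails at this point, so it cannot hold for every real x for which both sides are defined.
sin²(x) means (sin x)², squaring the output; sin(x²) squares the input. These are different functions.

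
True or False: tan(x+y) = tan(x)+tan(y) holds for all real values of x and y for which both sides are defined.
Claim: tan(x+y) = tan(x)+tan(y).
Test a specific point where both sides are defined: x = π/6, y = π/6.
LHS = tan(x+y) ≈ 1.7321
RHS = tan(x)+tan(y) ≈ 1.1547
Since 1.7321 ≠ 1.1547, the equation fails at this point, so it cannot hold for all real values of x and y for which both sides are defined.
The correct formula is tan(x+y) = (tan(x) + tan(y))/(1 - tan(x)tan(y)).

Conclusion: False.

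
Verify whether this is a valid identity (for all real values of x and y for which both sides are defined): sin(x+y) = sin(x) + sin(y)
Claim: sin(x+y) = sin(x) + sin(y).
Test a specific point where both sides are defined: x = 2π/3, y = -π/3.
LHS = sin(x+y) ≈ 0.8660
RHS = sin(x) + sin(y) ≈ 0.0000
Since 0.8660 ≠ 0.0000, the equation fails at this point, so it cannot hold for all real values of x and y for which both sides are defined.
The correct expansion is sin(x+y) = sin(x)cos(y) + cos(x)sin(y); sine is not additive.

Conclusion: No, this is NOT an identity.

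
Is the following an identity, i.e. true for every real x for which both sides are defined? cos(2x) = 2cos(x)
Claim: cos(2x) = 2cos(x).
Test a specific point where both sides are defined: x = 3π/4.
LHS = cos(2x) ≈ 0.0000
RHS = 2cos(x) ≈ -1.4142
Since 0.0000 ≠ -1.4142, the equation fails at this point, so it cannot hold for every real x for which both sides are defined.
The correct double-angle formula is cos(2x) = cos²x - sin²x.

Conclusion: No, this is NOT an identity.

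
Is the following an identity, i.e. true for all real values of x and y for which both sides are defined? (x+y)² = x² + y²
No, this is NOT an identity.

Claim: (x+y)² = x² + y².
Test a specific point where both sides are defined: x = -1, y = 3/2.
LHS = (x+y)² ≈ 0.2500
RHS = x² + y² ≈ 3.2500
Since 0.2500 ≠ 3.2500, the equation fails at this point, so it cannot hold for all real values of x and y for which both sides are defined.
The correct expansion is (x+y)² = x² + 2xy + y²; the cross term 2xy is missing.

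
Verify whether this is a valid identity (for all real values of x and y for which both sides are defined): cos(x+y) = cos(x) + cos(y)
Claim: cos(x+y) = cos(x) + cos(y).
Test a specific point where both sides are defined: x = -π/3, y = π/4.
LHS = cos(x+y) ≈ 0.9659
RHS = cos(x) + cos(y) ≈ 1.2071
Since 0.9659 ≠ 1.2071, the equation fails at this point, so it cannot hold for all real values of x and y for which both sides are defined.
The correct expansion is cos(x+y) = cos(x)cos(y) - sin(x)sin(y); cosine is not additive.

Conclusion: No, this is NOT an identity.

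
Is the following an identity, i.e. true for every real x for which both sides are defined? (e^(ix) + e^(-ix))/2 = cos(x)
Claim: (e^(ix) + e^(-ix))/2 = cos(x).
Reasoning: By Euler's formula e^(ix) = cos(x) + i·sin(x) and e^(-ix) = cos(x) - i·sin(x). Adding cancels the sine terms: e^(ix) + e^(-ix) = 2cos(x); divide by 2.
So the two sides agree for every real x for which both sides are defined.

Conclusion: Yes, this is an identity.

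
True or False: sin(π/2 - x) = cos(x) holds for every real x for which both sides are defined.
True.

Claim: sin(π/2 - x) = cos(x).
Reasoning: Use sin(u - v) = sin(u)cos(v) - cos(u)sin(v) with u = π/2, v = x: sin(π/2)cos(x) - cos(π/2)sin(x) = 1·cos(x) - 0·sin(x) = cos(x).
So the two sides agree for every real x for which both sides are defined.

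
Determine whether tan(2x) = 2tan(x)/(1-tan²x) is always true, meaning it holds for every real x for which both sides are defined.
Yes, this is an identity.

Claim: tan(2x) = 2tan(x)/(1-tan²x).
Reasoning: tan(2x) = sin(2x)/cos(2x) = 2sin(x)cos(x) / (cos²x - sin²x). Divide numerator and denominator by cos²x: 2tan(x) / (1 - tan²x).
So the two sides agree for every real x for which both sides are defined.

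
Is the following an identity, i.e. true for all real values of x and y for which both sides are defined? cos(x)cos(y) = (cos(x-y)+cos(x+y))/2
Claim: cos(x)cos(y) = (cos(x-y)+cos(x+y))/2.
Reasoning: cos(x-y) = cos(x)cos(y) + sin(x)sin(y) and cos(x+y) = cos(x)cos(y) - sin(x)sin(y). Adding, cos(x-y) + cos(x+y) = 2cos(x)cos(y); divide by 2.
So the two sides agree for all real values of x and y for which both sides are defined.

Conclusion: Yes, this is an identity.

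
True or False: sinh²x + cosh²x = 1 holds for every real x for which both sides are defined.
Claim: sinh²x + cosh²x = 1.
Test a specific point where both sides are defined: x = -1.
LHS = sinh²x + cosh²x ≈ 3.7622
RHS = 1 ≈ 1.0000
Since 3.7622 ≠ 1.0000, the equation fails at this point, so it cannot hold for every real x for which both sides are defined.
The correct hyperbolic identity is cosh²x - sinh²x = 1 (a difference); the sum sinh²x + cosh²x equals cosh(2x).

Conclusion: False.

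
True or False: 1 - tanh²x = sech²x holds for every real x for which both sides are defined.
Claim: 1 - tanh²x = sech²x.
Reasoning: Divide cosh²x - sinh²x = 1 through by cosh²x (never zero): 1 - tanh²x = 1/cosh²x = sech²x.
So the two sides agree for every real x for which both sides are defined.

Conclusion: True.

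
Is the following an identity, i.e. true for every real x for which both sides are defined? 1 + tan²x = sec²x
Claim: 1 + tan²x = sec²x.
Reasoning: Start from sin²x + cos²x = 1 and divide every term by cos²x (allowed wherever tan x and sec x are defined): tan²x + 1 = 1/cos²x = sec²x.
So the two sides agree for every real x for which both sides are defined.

Conclusion: Yes, this is an identity.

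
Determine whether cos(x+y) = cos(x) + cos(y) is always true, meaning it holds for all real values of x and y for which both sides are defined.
Claim: cos(x+y) = cos(x) + cos(y).
Test a specific point where both sides are defined: x = -π/4, y = -π/4.
LHS = cos(x+y) ≈ 0.0000
RHS = cos(x) + cos(y) ≈ 1.4142
Since 0.0000 ≠ 1.4142, the equation fails at this point, so it cannot hold for all real values of x and y for which both sides are defined.
The correct expansion is cos(x+y) = cos(x)cos(y) - sin(x)sin(y); cosine is not additive.

Conclusion: No, this is NOT an identity.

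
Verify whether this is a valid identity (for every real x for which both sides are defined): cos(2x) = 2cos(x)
Claim: cos(2x) = 2cos(x).
Test a specific point where both sides are defined: x = π/4.
LHS = cos(2x) ≈ 0.0000
RHS = 2cos(x) ≈ 1.4142
Since 0.0000 ≠ 1.4142, the equation fails at this point, so it cannot hold for every real x for which both sides are defined.
The correct double-angle formula is cos(2x) = cos²x - sin²x.

Conclusion: No, this is NOT an identity.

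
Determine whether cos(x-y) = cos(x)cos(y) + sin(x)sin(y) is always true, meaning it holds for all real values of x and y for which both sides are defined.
Claim: cos(x-y) = cos(x)cos(y) + sin(x)sin(y).
Reasoning: Replace y by -y in cos(x+y) = cos(x)cos(y) - sin(x)sin(y) and use cos(-y) = cos(y), sin(-y) = -sin(y): cos(x-y) = cos(x)cos(y) + sin(x)sin(y).
So the two sides agree for all real values of x and y for which both sides are defined.

Conclusion: Yes, this is an identity.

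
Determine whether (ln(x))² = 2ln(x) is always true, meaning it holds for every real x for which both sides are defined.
Claim: (ln(x))² = 2ln(x).
Test a specific point where both sides are defined: x = 2.
LHS = (ln(x))² ≈ 0.4805
RHS = 2ln(x) ≈ 1.3863
Since 0.4805 ≠ 1.3863, the equation fails at this point, so it cannot hold for every real x for which both sides are defined.
2ln(x) equals ln(x²), which is not the same as (ln x)².

Conclusion: No, this is NOT an identity.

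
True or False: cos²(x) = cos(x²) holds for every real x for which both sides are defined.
False.

Claim: cos²(x) = cos(x²).
Test a specific point where both sides are defined: x = π.
LHS = cos²(x) ≈ 1.0000
RHS = cos(x²) ≈ -0.9027
Since 1.0000 ≠ -0.9027, the equation fails at this point, so it cannot hold for every real x for which both sides are defined.
cos²(x) means (cos x)², squaring the output; cos(x²) squares the input. These are different functions.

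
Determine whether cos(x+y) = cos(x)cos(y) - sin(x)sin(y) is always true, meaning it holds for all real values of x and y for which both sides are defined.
Claim: cos(x+y) = cos(x)cos(y) - sin(x)sin(y).
Reasoning: By Euler's formula e^(i(x+y)) = e^(ix)·e^(iy) = (cos x + i·sin x)(cos y + i·sin y). The real part of the left side is cos(x+y); the real part of the product is cos(x)cos(y) - sin(x)sin(y) (since i·i = -1).
So the two sides agree for all real values of x and y for which both sides are defined.

Conclusion: Yes, this is an identity.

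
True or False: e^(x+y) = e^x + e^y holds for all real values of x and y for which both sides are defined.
False.

Claim: e^(x+y) = e^x + e^y.
Test a specific point where both sides are defined: x = -1, y = 5.
LHS = e^(x+y) ≈ 54.5982
RHS = e^x + e^y ≈ 148.7810
Since 54.5982 ≠ 148.7810, the equation fails at this point, so it cannot hold for all real values of x and y for which both sides are defined.
The correct rule is e^(x+y) = e^x · e^y (a product, not a sum).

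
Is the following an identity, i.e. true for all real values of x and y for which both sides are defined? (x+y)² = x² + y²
Claim: (x+y)² = x² + y².
Test a specific point where both sides are defined: x = -3, y = 1/2.
LHS = (x+y)² ≈ 6.2500
RHS = x² + y² ≈ 9.2500
Since 6.2500 ≠ 9.2500, the equation fails at this point, so it cannot hold for all real values of x and y for which both sides are defined.
The correct expansion is (x+y)² = x² + 2xy + y²; the cross term 2xy is missing.

Conclusion: No, this is NOT an identity.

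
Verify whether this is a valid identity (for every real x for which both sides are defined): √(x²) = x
Claim: √(x²) = x.
Test a specific point where both sides are defined: x = -3.
LHS = √(x²) ≈ 3.0000
RHS = x ≈ -3.0000
Since 3.0000 ≠ -3.0000, the equation fails at this point, so it cannot hold for every real x for which both sides are defined.
√(x²) = |x|, which differs from x whenever x < 0 (both sides are defined for every real x).

Conclusion: No, this is NOT an identity.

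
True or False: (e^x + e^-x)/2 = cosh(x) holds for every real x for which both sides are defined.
True.

Claim: (e^x + e^-x)/2 = cosh(x).
Reasoning: This is exactly the definition of the hyperbolic cosine: cosh(x) := (e^x + e^-x)/2.
So the two sides agree for every real x for which both sides are defined.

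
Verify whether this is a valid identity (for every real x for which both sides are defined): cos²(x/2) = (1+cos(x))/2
Yes, this is an identity.

Claim: cos²(x/2) = (1+cos(x))/2.
Reasoning: Use cos(2θ) = 2cos²θ - 1 with θ = x/2: cos(x) = 2cos²(x/2) - 1. Solving for cos²(x/2) gives (1 + cos(x))/2.
So the two sides agree for every real x for which both sides are defined.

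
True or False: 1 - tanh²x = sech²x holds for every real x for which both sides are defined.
True.

Claim: 1 - tanh²x = sech²x.
Reasoning: Divide cosh²x - sinh²x = 1 through by cosh²x (never zero): 1 - tanh²x = 1/cosh²x = sech²x.
So the two sides agree for every real x for which both sides are defined.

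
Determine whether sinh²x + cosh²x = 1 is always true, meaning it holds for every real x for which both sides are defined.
Claim: sinh²x + cosh²x = 1.
Test a specific point where both sides are defined: x = -2.
LHS = sinh²x + cosh²x ≈ 27.3082
RHS = 1 ≈ 1.0000
Since 27.3082 ≠ 1.0000, the equation fails at this point, so it cannot hold for every real x for which both sides are defined.
The correct hyperbolic identity is cosh²x - sinh²x = 1 (a difference); the sum sinh²x + cosh²x equals cosh(2x).

Conclusion: No, this is NOT an identity.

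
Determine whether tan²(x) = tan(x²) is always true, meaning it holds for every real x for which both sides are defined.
No, this is NOT an identity.

Claim: tan²(x) = tan(x²).
Test a specific point where both sides are defined: x = 3π/4.
LHS = tan²(x) ≈ 1.0000
RHS = tan(x²) ≈ -0.8977
Since 1.0000 ≠ -0.8977, the equation fails at this point, so it cannot hold for every real x for which both sides are defined.
tan²(x) means (tan x)², squaring the output; tan(x²) squares the input. These are different functions.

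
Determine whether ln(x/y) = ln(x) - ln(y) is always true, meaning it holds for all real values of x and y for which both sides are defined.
Yes, this is an identity.

Claim: ln(x/y) = ln(x) - ln(y).
Reasoning: Both sides are simultaneously defined only when x, y > 0. Write x = e^p, y = e^q. Then x/y = e^(p-q), so ln(x/y) = p - q = ln(x) - ln(y).
So the two sides agree for all real values of x and y for which both sides are defined.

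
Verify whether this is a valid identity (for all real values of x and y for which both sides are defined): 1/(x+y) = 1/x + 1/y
No, this is NOT an identity.

Claim: 1/(x+y) = 1/x + 1/y.
Test a specific point where both sides are defined: x = 3, y = 4.
LHS = 1/(x+y) ≈ 0.1429
RHS = 1/x + 1/y ≈ 0.5833
Since 0.1429 ≠ 0.5833, the equation fails at this point, so it cannot hold for all real values of x and y for which both sides are defined.
1/x + 1/y = (x+y)/(xy), which is not 1/(x+y).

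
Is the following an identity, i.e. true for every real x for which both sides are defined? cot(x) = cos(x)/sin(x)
Claim: cot(x) = cos(x)/sin(x).
Reasoning: cot(x) is defined as 1/tan(x) = 1/(sin(x)/cos(x)) = cos(x)/sin(x), wherever sin(x) ≠ 0.
So the two sides agree for every real x for which both sides are defined.

Conclusion: Yes, this is an identity.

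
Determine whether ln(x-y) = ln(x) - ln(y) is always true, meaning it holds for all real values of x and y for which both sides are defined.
Claim: ln(x-y) = ln(x) - ln(y).
Test a specific point where both sides are defined: x = 3, y = 1/2.
LHS = ln(x-y) ≈ 0.9163
RHS = ln(x) - ln(y) ≈ 1.7918
Since 0.9163 ≠ 1.7918, the equation fails at this point, so it cannot hold for all real values of x and y for which both sides are defined.
ln(x) - ln(y) = ln(x/y), not ln(x-y).

Conclusion: No, this is NOT an identity.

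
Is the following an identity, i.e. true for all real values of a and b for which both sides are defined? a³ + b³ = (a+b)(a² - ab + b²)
Claim: a³ + b³ = (a+b)(a² - ab + b²).
Reasoning: Expand the right side: (a+b)(a² - ab + b²) = a³ - a²b + ab² + a²b - ab² + b³ = a³ + b³ (the middle terms cancel in pairs).
So the two sides agree for all real values of a and b for which both sides are defined.

Conclusion: Yes, this is an identity.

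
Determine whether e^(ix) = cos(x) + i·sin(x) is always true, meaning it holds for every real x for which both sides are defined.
Yes, this is an identity.

Claim: e^(ix) = cos(x) + i·sin(x).
Reasoning: Euler's formula. Expand e^(ix) = Σ (ix)^k / k!. Since i² = -1, the even-k terms are Σ (-1)^m x^(2m)/(2m)! = cos(x) and the odd-k terms are i · Σ (-1)^m x^(2m+1)/(2m+1)! = i·sin(x).
So the two sides agree for every real x for which both sides are defined.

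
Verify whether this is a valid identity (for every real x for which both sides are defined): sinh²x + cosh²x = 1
Claim: sinh²x + cosh²x = 1.
Test a specific point where both sides are defined: x = 1/2.
LHS = sinh²x + cosh²x ≈ 1.5431
RHS = 1 ≈ 1.0000
Since 1.5431 ≠ 1.0000, the equation fails at this point, so it cannot hold for every real x for which both sides are defined.
The correct hyperbolic identity is cosh²x - sinh²x = 1 (a difference); the sum sinh²x + cosh²x equals cosh(2x).

Conclusion: No, this is NOT an identity.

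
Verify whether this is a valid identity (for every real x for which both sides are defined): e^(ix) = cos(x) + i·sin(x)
Yes, this is an identity.

Claim: e^(ix) = cos(x) + i·sin(x).
Reasoning: Euler's formula. Expand e^(ix) = Σ (ix)^k / k!. Since i² = -1, the even-k terms are Σ (-1)^m x^(2m)/(2m)! = cos(x) and the odd-k terms are i · Σ (-1)^m x^(2m+1)/(2m+1)! = i·sin(x).
So the two sides agree for every real x for which both sides are defined.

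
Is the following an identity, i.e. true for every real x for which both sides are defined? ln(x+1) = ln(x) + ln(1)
Claim: ln(x+1) = ln(x) + ln(1).
Test a specific point where both sides are defined: x = 3/2.
LHS = ln(x+1) ≈ 0.9163
RHS = ln(x) + ln(1) ≈ 0.4055
Since 0.9163 ≠ 0.4055, the equation fails at this point, so it cannot hold for every real x for which both sides are defined.
ln(1) = 0, so the right side is just ln(x), which differs from ln(x+1).

Conclusion: No, this is NOT an identity.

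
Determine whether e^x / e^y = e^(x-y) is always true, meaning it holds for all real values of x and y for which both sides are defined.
Yes, this is an identity.

Claim: e^x / e^y = e^(x-y).
Reasoning: 1/e^y = e^(-y), so e^x / e^y = e^x · e^(-y) = e^(x + (-y)) = e^(x-y) by the product rule for exponents.
So the two sides agree for all real values of x and y for which both sides are defined.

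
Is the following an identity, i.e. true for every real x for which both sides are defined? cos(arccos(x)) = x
Claim: cos(arccos(x)) = x.
Reasoning: For -1 ≤ x ≤ 1 (where arccos is defined), arccos(x) is by definition an angle whose cosine equals x. Taking the cosine of that angle returns x. (Note the other order, arccos(cos x) = x, is NOT an identity.)
So the two sides agree for every real x for which both sides are defined.

Conclusion: Yes, this is an identity.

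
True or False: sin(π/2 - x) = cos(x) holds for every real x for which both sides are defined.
True.

Claim: sin(π/2 - x) = cos(x).
Reasoning: Use sin(u - v) = sin(u)cos(v) - cos(u)sin(v) with u = π/2, v = x: sin(π/2)cos(x) - cos(π/2)sin(x) = 1·cos(x) - 0·sin(x) = cos(x).
So the two sides agree for every real x for which both sides are defined.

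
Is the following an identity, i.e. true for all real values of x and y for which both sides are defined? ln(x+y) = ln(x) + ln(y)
No, this is NOT an identity.

Claim: ln(x+y) = ln(x) + ln(y).
Test a specific point where both sides are defined: x = 2, y = 3.
LHS = ln(x+y) ≈ 1.6094
RHS = ln(x) + ln(y) ≈ 1.7918
Since 1.6094 ≠ 1.7918, the equation fails at this point, so it cannot hold for all real values of x and y for which both sides are defined.
ln(x) + ln(y) = ln(xy), not ln(x+y).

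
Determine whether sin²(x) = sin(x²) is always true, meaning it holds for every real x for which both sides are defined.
No, this is NOT an identity.

Claim: sin²(x) = sin(x²).
Test a specific point where both sides are defined: x = π/4.
LHS = sin²(x) ≈ 0.5000
RHS = sin(x²) ≈ 0.5785
Since 0.5000 ≠ 0.5785, the equation fails at this point, so it cannot hold for every real x for which both sides are defined.
sin²(x) means (sin x)², squaring the output; sin(x²) squares the input. These are different functions.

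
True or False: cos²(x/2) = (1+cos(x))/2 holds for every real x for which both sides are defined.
Claim: cos²(x/2) = (1+cos(x))/2.
Reasoning: Use cos(2θ) = 2cos²θ - 1 with θ = x/2: cos(x) = 2cos²(x/2) - 1. Solving for cos²(x/2) gives (1 + cos(x))/2.
So the two sides agree for every real x for which both sides are defined.

Conclusion: True.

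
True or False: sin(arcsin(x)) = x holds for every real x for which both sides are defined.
True.

Claim: sin(arcsin(x)) = x.
Reasoning: For -1 ≤ x ≤ 1 (where arcsin is defined), arcsin(x) is by definition an angle whose sine equals x. Taking the sine of that angle returns x. (Note the other order, arcsin(sin x) = x, is NOT an identity.)
So the two sides agree for every real x for which both sides are defined.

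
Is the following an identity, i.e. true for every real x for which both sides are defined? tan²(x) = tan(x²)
Claim: tan²(x) = tan(x²).
Test a specific point where both sides are defined: x = π/4.
LHS = tan²(x) ≈ 1.0000
RHS = tan(x²) ≈ 0.7092
Since 1.0000 ≠ 0.7092, the equation fails at this point, so it cannot hold for every real x for which both sides are defined.
tan²(x) means (tan x)², squaring the output; tan(x²) squares the input. These are different functions.

Conclusion: No, this is NOT an identity.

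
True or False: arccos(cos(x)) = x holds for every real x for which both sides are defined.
Claim: arccos(cos(x)) = x.
Test a specific point where both sides are defined: x = -π/4.
LHS = arccos(cos(x)) ≈ 0.7854
RHS = x ≈ -0.7854
Since 0.7854 ≠ -0.7854, the equation fails at this point, so it cannot hold for every real x for which both sides are defined.
arccos only returns values in [0, π], so arccos(cos(x)) = x holds only for x in that interval, not for all real x.

Conclusion: False.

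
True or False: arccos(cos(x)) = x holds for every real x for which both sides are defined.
Claim: arccos(cos(x)) = x.
Test a specific point where both sides are defined: x = -π/3.
LHS = arccos(cos(x)) ≈ 1.0472
RHS = x ≈ -1.0472
Since 1.0472 ≠ -1.0472, the equation fails at this point, so it cannot hold for every real x for which both sides are defined.
arccos only returns values in [0, π], so arccos(cos(x)) = x holds only for x in that interval, not for all real x.

Conclusion: False.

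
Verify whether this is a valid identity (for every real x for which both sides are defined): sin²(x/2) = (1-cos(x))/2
Yes, this is an identity.

Claim: sin²(x/2) = (1-cos(x))/2.
Reasoning: Use cos(2θ) = 1 - 2sin²θ with θ = x/2: cos(x) = 1 - 2sin²(x/2). Solving for sin²(x/2) gives (1 - cos(x))/2.
So the two sides agree for every real x for which both sides are defined.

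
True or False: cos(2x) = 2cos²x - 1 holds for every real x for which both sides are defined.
True.

Claim: cos(2x) = 2cos²x - 1.
Reasoning: cos(2x) = cos²x - sin²x. Replace sin²x by 1 - cos²x: cos²x - (1 - cos²x) = 2cos²x - 1.
So the two sides agree for every real x for which both sides are defined.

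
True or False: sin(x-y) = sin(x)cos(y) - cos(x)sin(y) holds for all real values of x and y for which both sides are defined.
Claim: sin(x-y) = sin(x)cos(y) - cos(x)sin(y).
Reasoning: Replace y by -y in sin(x+y) = sin(x)cos(y) + cos(x)sin(y) and use cos(-y) = cos(y), sin(-y) = -sin(y): sin(x-y) = sin(x)cos(y) - cos(x)sin(y).
So the two sides agree for all real values of x and y for which both sides are defined.

Conclusion: True.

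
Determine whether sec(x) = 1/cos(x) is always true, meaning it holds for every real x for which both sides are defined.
Claim: sec(x) = 1/cos(x).
Reasoning: sec(x) is by definition the reciprocal of cos(x), wherever cos(x) ≠ 0.
So the two sides agree for every real x for which both sides are defined.

Conclusion: Yes, this is an identity.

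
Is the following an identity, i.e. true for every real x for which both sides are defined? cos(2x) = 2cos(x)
Claim: cos(2x) = 2cos(x).
Test a specific point where both sides are defined: x = 3π/4.
LHS = cos(2x) ≈ 0.0000
RHS = 2cos(x) ≈ -1.4142
Since 0.0000 ≠ -1.4142, the equation fails at this point, so it cannot hold for every real x for which both sides are defined.
The correct double-angle formula is cos(2x) = cos²x - sin²x.

Conclusion: No, this is NOT an identity.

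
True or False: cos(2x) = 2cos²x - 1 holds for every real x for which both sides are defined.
Claim: cos(2x) = 2cos²x - 1.
Reasoning: cos(2x) = cos²x - sin²x. Replace sin²x by 1 - cos²x: cos²x - (1 - cos²x) = 2cos²x - 1.
So the two sides agree for every real x for which both sides are defined.

Conclusion: True.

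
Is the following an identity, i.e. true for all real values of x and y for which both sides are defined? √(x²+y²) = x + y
Claim: √(x²+y²) = x + y.
Test a specific point where both sides are defined: x = 1, y = 1/2.
LHS = √(x²+y²) ≈ 1.1180
RHS = x + y ≈ 1.5000
Since 1.1180 ≠ 1.5000, the equation fails at this point, so it cannot hold for all real values of x and y for which both sides are defined.
(x+y)² = x² + 2xy + y², not x² + y², so the square root does not split this way.

Conclusion: No, this is NOT an identity.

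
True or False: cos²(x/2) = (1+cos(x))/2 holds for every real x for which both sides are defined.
True.

Claim: cos²(x/2) = (1+cos(x))/2.
Reasoning: Use cos(2θ) = 2cos²θ - 1 with θ = x/2: cos(x) = 2cos²(x/2) - 1. Solving for cos²(x/2) gives (1 + cos(x))/2.
So the two sides agree for every real x for which both sides are defined.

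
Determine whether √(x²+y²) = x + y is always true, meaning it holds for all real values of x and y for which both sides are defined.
No, this is NOT an identity.

Claim: √(x²+y²) = x + y.
Test a specific point where both sides are defined: x = 4, y = -2.
LHS = √(x²+y²) ≈ 4.4721
RHS = x + y ≈ 2.0000
Since 4.4721 ≠ 2.0000, the equation fails at this point, so it cannot hold for all real values of x and y for which both sides are defined.
(x+y)² = x² + 2xy + y², not x² + y², so the square root does not split this way.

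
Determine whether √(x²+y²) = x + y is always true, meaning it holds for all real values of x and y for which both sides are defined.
Claim: √(x²+y²) = x + y.
Test a specific point where both sides are defined: x = -2, y = 3/2.
LHS = √(x²+y²) ≈ 2.5000
RHS = x + y ≈ -0.5000
Since 2.5000 ≠ -0.5000, the equation fails at this point, so it cannot hold for all real values of x and y for which both sides are defined.
(x+y)² = x² + 2xy + y², not x² + y², so the square root does not split this way.

Conclusion: No, this is NOT an identity.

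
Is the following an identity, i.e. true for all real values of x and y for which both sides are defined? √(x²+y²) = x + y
No, this is NOT an identity.

Claim: √(x²+y²) = x + y.
Test a specific point where both sides are defined: x = 1/2, y = 4.
LHS = √(x²+y²) ≈ 4.0311
RHS = x + y ≈ 4.5000
Since 4.0311 ≠ 4.5000, the equation fails at this point, so it cannot hold for all real values of x and y for which both sides are defined.
(x+y)² = x² + 2xy + y², not x² + y², so the square root does not split this way.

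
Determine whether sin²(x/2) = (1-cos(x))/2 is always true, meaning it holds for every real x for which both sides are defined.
Yes, this is an identity.

Claim: sin²(x/2) = (1-cos(x))/2.
Reasoning: Use cos(2θ) = 1 - 2sin²θ with θ = x/2: cos(x) = 1 - 2sin²(x/2). Solving for sin²(x/2) gives (1 - cos(x))/2.
So the two sides agree for every real x for which both sides are defined.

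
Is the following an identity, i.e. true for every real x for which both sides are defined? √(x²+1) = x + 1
No, this is NOT an identity.

Claim: √(x²+1) = x + 1.
Test a specific point where both sides are defined: x = -3.
LHS = √(x²+1) ≈ 3.1623
RHS = x + 1 ≈ -2.0000
Since 3.1623 ≠ -2.0000, the equation fails at this point, so it cannot hold for every real x for which both sides are defined.
(x+1)² = x² + 2x + 1 ≠ x² + 1 unless x = 0.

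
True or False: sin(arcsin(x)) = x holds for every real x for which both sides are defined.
True.

Claim: sin(arcsin(x)) = x.
Reasoning: For -1 ≤ x ≤ 1 (where arcsin is defined), arcsin(x) is by definition an angle whose sine equals x. Taking the sine of that angle returns x. (Note the other order, arcsin(sin x) = x, is NOT an identity.)
So the two sides agree for every real x for which both sides are defined.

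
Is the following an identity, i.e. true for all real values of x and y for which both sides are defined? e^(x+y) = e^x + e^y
Claim: e^(x+y) = e^x + e^y.
Test a specific point where both sides are defined: x = 3/2, y = 2.
LHS = e^(x+y) ≈ 33.1155
RHS = e^x + e^y ≈ 11.8707
Since 33.1155 ≠ 11.8707, the equation fails at this point, so it cannot hold for all real values of x and y for which both sides are defined.
The correct rule is e^(x+y) = e^x · e^y (a product, not a sum).

Conclusion: No, this is NOT an identity.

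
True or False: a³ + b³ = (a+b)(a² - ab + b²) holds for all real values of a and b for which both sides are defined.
Claim: a³ + b³ = (a+b)(a² - ab + b²).
Reasoning: Expand the right side: (a+b)(a² - ab + b²) = a³ - a²b + ab² + a²b - ab² + b³ = a³ + b³ (the middle terms cancel in pairs).
So the two sides agree for all real values of a and b for which both sides are defined.

Conclusion: True.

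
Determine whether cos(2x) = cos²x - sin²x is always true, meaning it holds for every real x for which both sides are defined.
Yes, this is an identity.

Claim: cos(2x) = cos²x - sin²x.
Reasoning: Put y = x in the addition formula cos(x+y) = cos(x)cos(y) - sin(x)sin(y): cos(2x) = cos²x - sin²x.
So the two sides agree for every real x for which both sides are defined.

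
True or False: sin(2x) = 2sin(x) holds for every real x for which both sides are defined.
False.

Claim: sin(2x) = 2sin(x).
Test a specific point where both sides are defined: x = π/3.
LHS = sin(2x) ≈ 0.8660
RHS = 2sin(x) ≈ 1.7321
Since 0.8660 ≠ 1.7321, the equation fails at this point, so it cannot hold for every real x for which both sides are defined.
The correct double-angle formula is sin(2x) = 2sin(x)cos(x).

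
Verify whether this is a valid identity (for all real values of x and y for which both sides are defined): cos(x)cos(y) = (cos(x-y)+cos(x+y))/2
Claim: cos(x)cos(y) = (cos(x-y)+cos(x+y))/2.
Reasoning: cos(x-y) = cos(x)cos(y) + sin(x)sin(y) and cos(x+y) = cos(x)cos(y) - sin(x)sin(y). Adding, cos(x-y) + cos(x+y) = 2cos(x)cos(y); divide by 2.
So the two sides agree for all real values of x and y for which both sides are defined.

Conclusion: Yes, this is an identity.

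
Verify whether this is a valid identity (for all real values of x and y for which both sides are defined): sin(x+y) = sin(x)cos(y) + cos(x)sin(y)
Yes, this is an identity.

Claim: sin(x+y) = sin(x)cos(y) + cos(x)sin(y).
Reasoning: By Euler's formula e^(i(x+y)) = e^(ix)·e^(iy) = (cos x + i·sin x)(cos y + i·sin y). The imaginary part of the left side is sin(x+y); the imaginary part of the product is sin(x)cos(y) + cos(x)sin(y).
So the two sides agree for all real values of x and y for which both sides are defined.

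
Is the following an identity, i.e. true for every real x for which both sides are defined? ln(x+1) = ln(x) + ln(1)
No, this is NOT an identity.

Claim: ln(x+1) = ln(x) + ln(1).
Test a specific point where both sides are defined: x = 4.
LHS = ln(x+1) ≈ 1.6094
RHS = ln(x) + ln(1) ≈ 1.3863
Since 1.6094 ≠ 1.3863, the equation fails at this point, so it cannot hold for every real x for which both sides are defined.
ln(1) = 0, so the right side is just ln(x), which differs from ln(x+1).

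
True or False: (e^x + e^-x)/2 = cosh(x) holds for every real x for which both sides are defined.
True.

Claim: (e^x + e^-x)/2 = cosh(x).
Reasoning: This is exactly the definition of the hyperbolic cosine: cosh(x) := (e^x + e^-x)/2.
So the two sides agree for every real x for which both sides are defined.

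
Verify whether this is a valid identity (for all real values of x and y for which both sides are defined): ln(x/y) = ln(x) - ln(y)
Claim: ln(x/y) = ln(x) - ln(y).
Reasoning: Both sides are simultaneously defined only when x, y > 0. Write x = e^p, y = e^q. Then x/y = e^(p-q), so ln(x/y) = p - q = ln(x) - ln(y).
So the two sides agree for all real values of x and y for which both sides are defined.

Conclusion: Yes, this is an identity.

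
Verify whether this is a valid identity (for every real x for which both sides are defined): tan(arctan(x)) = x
Claim: tan(arctan(x)) = x.
Reasoning: For every real x, arctan(x) is by definition the angle in (-π/2, π/2) whose tangent equals x. Taking the tangent of that angle returns x.
So the two sides agree for every real x for which both sides are defined.

Conclusion: Yes, this is an identity.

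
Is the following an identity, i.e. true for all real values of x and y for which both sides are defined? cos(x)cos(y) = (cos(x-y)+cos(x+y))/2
Yes, this is an identity.

Claim: cos(x)cos(y) = (cos(x-y)+cos(x+y))/2.
Reasoning: cos(x-y) = cos(x)cos(y) + sin(x)sin(y) and cos(x+y) = cos(x)cos(y) - sin(x)sin(y). Adding, cos(x-y) + cos(x+y) = 2cos(x)cos(y); divide by 2.
So the two sides agree for all real values of x and y for which both sides are defined.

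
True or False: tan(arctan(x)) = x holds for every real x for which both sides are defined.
Claim: tan(arctan(x)) = x.
Reasoning: For every real x, arctan(x) is by definition the angle in (-π/2, π/2) whose tangent equals x. Taking the tangent of that angle returns x.
So the two sides agree for every real x for which both sides are defined.

Conclusion: True.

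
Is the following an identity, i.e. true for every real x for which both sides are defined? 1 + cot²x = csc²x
Yes, this is an identity.

Claim: 1 + cot²x = csc²x.
Reasoning: Start from sin²x + cos²x = 1 and divide every term by sin²x (allowed wherever cot x and csc x are defined): 1 + cot²x = 1/sin²x = csc²x.
So the two sides agree for every real x for which both sides are defined.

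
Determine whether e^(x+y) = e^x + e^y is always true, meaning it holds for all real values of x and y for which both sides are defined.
Claim: e^(x+y) = e^x + e^y.
Test a specific point where both sides are defined: x = 3, y = -3.
LHS = e^(x+y) ≈ 1.0000
RHS = e^x + e^y ≈ 20.1353
Since 1.0000 ≠ 20.1353, the equation fails at this point, so it cannot hold for all real values of x and y for which both sides are defined.
The correct rule is e^(x+y) = e^x · e^y (a product, not a sum).

Conclusion: No, this is NOT an identity.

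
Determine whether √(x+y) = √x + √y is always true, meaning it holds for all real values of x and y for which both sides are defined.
Claim: √(x+y) = √x + √y.
Test a specific point where both sides are defined: x = 4, y = 3.
LHS = √(x+y) ≈ 2.6458
RHS = √x + √y ≈ 3.7321
Since 2.6458 ≠ 3.7321, the equation fails at this point, so it cannot hold for all real values of x and y for which both sides are defined.
Squaring the right side gives x + 2√(xy) + y, not x + y.

Conclusion: No, this is NOT an identity.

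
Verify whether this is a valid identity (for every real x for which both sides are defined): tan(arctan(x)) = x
Yes, this is an identity.

Claim: tan(arctan(x)) = x.
Reasoning: For every real x, arctan(x) is by definition the angle in (-π/2, π/2) whose tangent equals x. Taking the tangent of that angle returns x.
So the two sides agree for every real x for which both sides are defined.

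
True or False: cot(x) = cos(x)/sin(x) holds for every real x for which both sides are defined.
True.

Claim: cot(x) = cos(x)/sin(x).
Reasoning: cot(x) is defined as 1/tan(x) = 1/(sin(x)/cos(x)) = cos(x)/sin(x), wherever sin(x) ≠ 0.
So the two sides agree for every real x for which both sides are defined.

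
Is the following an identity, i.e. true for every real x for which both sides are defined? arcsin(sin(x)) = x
No, this is NOT an identity.

Claim: arcsin(sin(x)) = x.
Test a specific point where both sides are defined: x = π.
LHS = arcsin(sin(x)) ≈ 0.0000
RHS = x ≈ 3.1416
Since 0.0000 ≠ 3.1416, the equation fails at this point, so it cannot hold for every real x for which both sides are defined.
arcsin only returns values in [-π/2, π/2], so arcsin(sin(x)) = x holds only for x in that interval, not for all real x.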